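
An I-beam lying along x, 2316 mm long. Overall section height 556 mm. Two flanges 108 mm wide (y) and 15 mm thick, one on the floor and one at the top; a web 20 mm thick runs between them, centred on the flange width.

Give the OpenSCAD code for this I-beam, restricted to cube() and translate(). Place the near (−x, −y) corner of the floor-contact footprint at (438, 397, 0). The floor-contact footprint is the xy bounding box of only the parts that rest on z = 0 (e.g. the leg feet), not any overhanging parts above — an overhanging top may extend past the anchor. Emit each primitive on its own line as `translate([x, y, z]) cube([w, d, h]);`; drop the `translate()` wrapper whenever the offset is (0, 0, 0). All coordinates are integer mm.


translate([438, 397, 0]) cube([2316, 108, 15]);
translate([438, 441, 15]) cube([2316, 20, 526]);
translate([438, 397, 541]) cube([2316, 108, 15]);


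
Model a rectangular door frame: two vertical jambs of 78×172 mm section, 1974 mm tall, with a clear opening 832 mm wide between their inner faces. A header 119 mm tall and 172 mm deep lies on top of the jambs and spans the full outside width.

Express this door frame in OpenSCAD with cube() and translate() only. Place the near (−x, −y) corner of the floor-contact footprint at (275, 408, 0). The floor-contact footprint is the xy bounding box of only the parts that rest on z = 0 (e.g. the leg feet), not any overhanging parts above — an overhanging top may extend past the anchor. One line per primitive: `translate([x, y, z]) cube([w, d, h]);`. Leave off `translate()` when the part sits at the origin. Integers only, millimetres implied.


translate([275, 408, 0]) cube([78, 172, 1974]);
translate([1185, 408, 0]) cube([78, 172, 1974]);
translate([275, 408, 1974]) cube([988, 172, 119]);


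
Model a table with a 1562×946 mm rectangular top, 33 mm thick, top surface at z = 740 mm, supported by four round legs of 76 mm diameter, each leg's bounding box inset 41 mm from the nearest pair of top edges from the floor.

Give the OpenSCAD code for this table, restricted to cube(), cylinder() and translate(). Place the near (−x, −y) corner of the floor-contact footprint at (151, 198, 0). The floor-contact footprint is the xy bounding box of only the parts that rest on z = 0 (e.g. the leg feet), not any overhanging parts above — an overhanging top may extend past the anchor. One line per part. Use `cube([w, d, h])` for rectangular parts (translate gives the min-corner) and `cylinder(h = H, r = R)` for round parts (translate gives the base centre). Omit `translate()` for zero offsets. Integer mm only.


translate([110, 157, 707]) cube([1562, 946, 33]);
translate([189, 236, 0]) cylinder(h = 707, r = 38);
translate([1593, 236, 0]) cylinder(h = 707, r = 38);
translate([189, 1024, 0]) cylinder(h = 707, r = 38);
translate([1593, 1024, 0]) cylinder(h = 707, r = 38);


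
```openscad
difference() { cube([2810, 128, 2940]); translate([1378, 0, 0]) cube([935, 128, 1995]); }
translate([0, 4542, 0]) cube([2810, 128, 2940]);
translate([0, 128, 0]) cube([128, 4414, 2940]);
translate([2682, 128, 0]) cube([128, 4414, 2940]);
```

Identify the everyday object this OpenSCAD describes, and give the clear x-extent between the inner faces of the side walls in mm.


A single room. The interior width is 2554 mm.

Four walls enclosing a rectangle with a door in the front wall — a room. Outside width 2810 minus two 128 mm walls gives 2554 mm.


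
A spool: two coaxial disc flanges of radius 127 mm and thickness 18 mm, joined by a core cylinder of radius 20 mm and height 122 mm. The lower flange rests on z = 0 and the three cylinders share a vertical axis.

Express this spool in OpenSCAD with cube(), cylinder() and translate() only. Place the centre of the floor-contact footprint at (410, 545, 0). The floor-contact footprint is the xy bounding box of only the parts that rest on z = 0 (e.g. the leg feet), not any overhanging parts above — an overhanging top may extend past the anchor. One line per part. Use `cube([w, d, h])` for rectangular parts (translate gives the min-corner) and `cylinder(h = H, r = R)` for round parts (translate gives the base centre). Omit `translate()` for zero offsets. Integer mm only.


translate([410, 545, 0]) cylinder(h = 18, r = 127);
translate([410, 545, 18]) cylinder(h = 122, r = 20);
translate([410, 545, 140]) cylinder(h = 18, r = 127);


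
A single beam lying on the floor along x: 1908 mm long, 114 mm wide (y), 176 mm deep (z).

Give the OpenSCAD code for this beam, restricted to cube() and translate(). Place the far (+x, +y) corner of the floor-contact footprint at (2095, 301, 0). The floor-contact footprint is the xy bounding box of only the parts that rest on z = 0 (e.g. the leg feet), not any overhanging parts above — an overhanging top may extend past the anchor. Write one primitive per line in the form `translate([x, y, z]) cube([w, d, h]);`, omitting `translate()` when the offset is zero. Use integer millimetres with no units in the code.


translate([187, 187, 0]) cube([1908, 114, 176]);


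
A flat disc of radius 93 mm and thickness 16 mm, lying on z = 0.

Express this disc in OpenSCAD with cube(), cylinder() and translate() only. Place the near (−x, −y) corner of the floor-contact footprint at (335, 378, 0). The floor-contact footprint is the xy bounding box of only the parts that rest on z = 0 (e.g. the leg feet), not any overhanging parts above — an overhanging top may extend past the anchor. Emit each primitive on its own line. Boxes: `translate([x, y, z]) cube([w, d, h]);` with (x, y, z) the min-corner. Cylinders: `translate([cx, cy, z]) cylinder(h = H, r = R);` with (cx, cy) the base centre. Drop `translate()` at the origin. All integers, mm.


translate([428, 471, 0]) cylinder(h = 16, r = 93);


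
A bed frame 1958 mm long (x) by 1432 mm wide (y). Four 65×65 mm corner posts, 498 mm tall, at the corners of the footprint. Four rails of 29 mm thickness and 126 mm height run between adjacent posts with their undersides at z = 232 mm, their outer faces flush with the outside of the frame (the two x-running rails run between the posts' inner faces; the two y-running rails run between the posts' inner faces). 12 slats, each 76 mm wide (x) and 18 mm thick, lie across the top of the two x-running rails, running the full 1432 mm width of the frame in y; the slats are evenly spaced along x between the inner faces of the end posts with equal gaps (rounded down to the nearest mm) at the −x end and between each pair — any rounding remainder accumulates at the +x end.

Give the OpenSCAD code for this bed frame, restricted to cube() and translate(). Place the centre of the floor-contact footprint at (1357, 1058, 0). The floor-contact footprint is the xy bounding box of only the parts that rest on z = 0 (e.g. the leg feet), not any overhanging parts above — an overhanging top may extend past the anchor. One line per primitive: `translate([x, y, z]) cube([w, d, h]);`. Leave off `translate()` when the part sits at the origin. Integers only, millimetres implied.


translate([378, 342, 0]) cube([65, 65, 498]);
translate([378, 1709, 0]) cube([65, 65, 498]);
translate([2271, 342, 0]) cube([65, 65, 498]);
translate([2271, 1709, 0]) cube([65, 65, 498]);
translate([443, 342, 232]) cube([1828, 29, 126]);
translate([443, 1745, 232]) cube([1828, 29, 126]);
translate([378, 407, 232]) cube([29, 1302, 126]);
translate([2307, 407, 232]) cube([29, 1302, 126]);
translate([513, 342, 358]) cube([76, 1432, 18]);
translate([659, 342, 358]) cube([76, 1432, 18]);
translate([805, 342, 358]) cube([76, 1432, 18]);
translate([951, 342, 358]) cube([76, 1432, 18]);
translate([1097, 342, 358]) cube([76, 1432, 18]);
translate([1243, 342, 358]) cube([76, 1432, 18]);
translate([1389, 342, 358]) cube([76, 1432, 18]);
translate([1535, 342, 358]) cube([76, 1432, 18]);
translate([1681, 342, 358]) cube([76, 1432, 18]);
translate([1827, 342, 358]) cube([76, 1432, 18]);
translate([1973, 342, 358]) cube([76, 1432, 18]);
translate([2119, 342, 358]) cube([76, 1432, 18]);


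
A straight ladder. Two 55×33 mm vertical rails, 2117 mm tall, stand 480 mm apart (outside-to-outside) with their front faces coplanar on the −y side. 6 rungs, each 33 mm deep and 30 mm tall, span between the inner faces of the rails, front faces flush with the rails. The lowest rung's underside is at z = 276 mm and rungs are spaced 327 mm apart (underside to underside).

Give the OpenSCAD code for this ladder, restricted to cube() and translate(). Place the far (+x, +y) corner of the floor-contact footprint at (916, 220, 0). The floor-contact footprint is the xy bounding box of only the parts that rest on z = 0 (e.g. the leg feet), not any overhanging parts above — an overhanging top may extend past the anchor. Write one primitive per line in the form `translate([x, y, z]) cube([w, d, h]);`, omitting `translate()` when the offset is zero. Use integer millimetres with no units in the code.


translate([436, 187, 0]) cube([55, 33, 2117]);
translate([861, 187, 0]) cube([55, 33, 2117]);
translate([491, 187, 276]) cube([370, 33, 30]);
translate([491, 187, 603]) cube([370, 33, 30]);
translate([491, 187, 930]) cube([370, 33, 30]);
translate([491, 187, 1257]) cube([370, 33, 30]);
translate([491, 187, 1584]) cube([370, 33, 30]);
translate([491, 187, 1911]) cube([370, 33, 30]);


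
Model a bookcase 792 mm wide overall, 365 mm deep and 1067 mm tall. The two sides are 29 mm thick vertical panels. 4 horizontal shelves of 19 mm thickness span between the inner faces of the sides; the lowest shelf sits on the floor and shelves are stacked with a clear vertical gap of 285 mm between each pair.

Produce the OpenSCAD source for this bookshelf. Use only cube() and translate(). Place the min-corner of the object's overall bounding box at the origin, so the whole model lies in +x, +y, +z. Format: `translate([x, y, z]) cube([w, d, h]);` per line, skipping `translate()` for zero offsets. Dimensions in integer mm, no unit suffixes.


cube([29, 365, 1067]);
translate([763, 0, 0]) cube([29, 365, 1067]);
translate([29, 0, 0]) cube([734, 365, 19]);
translate([29, 0, 304]) cube([734, 365, 19]);
translate([29, 0, 608]) cube([734, 365, 19]);
translate([29, 0, 912]) cube([734, 365, 19]);


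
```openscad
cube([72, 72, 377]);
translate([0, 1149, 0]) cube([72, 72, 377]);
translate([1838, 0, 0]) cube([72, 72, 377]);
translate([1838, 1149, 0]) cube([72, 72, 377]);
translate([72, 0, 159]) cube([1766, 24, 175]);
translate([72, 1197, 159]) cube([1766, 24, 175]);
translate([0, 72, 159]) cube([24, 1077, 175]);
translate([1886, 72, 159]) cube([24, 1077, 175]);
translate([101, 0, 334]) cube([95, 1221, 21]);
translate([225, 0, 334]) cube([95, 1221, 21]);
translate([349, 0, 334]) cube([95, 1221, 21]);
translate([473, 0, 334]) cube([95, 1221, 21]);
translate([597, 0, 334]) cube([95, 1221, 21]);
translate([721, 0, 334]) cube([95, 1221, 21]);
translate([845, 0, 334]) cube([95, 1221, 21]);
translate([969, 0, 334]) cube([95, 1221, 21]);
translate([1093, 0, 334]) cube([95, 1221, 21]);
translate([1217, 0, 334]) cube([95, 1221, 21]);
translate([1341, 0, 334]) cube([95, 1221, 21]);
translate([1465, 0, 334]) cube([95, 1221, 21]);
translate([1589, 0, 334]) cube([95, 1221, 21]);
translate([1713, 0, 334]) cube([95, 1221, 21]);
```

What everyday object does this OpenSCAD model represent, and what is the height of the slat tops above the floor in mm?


A bed frame. The slat-top height is 355 mm.

Four posts, four rails, and a row of slats — a bed frame. Slats sit on the rails at z = 159 + 175 = 334; with slat thickness 21, the top is 355 mm.


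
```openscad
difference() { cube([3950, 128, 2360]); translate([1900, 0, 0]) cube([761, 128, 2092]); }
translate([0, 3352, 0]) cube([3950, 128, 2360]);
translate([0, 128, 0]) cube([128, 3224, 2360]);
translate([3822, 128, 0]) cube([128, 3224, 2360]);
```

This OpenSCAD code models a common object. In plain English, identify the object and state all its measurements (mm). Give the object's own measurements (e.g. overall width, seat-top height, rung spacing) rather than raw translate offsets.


A single room: four walls, each 2360 mm tall and 128 mm thick, enclosing an outside footprint 3950×3480 mm (x × y), no floor or roof. The front and back walls (−y and +y sides) run the full x-width; the side walls fit between their inner faces. A door opening 761 mm wide and 2092 mm tall is cut through the front wall from the floor up, its −x edge 1900 mm from the wall's −x end.


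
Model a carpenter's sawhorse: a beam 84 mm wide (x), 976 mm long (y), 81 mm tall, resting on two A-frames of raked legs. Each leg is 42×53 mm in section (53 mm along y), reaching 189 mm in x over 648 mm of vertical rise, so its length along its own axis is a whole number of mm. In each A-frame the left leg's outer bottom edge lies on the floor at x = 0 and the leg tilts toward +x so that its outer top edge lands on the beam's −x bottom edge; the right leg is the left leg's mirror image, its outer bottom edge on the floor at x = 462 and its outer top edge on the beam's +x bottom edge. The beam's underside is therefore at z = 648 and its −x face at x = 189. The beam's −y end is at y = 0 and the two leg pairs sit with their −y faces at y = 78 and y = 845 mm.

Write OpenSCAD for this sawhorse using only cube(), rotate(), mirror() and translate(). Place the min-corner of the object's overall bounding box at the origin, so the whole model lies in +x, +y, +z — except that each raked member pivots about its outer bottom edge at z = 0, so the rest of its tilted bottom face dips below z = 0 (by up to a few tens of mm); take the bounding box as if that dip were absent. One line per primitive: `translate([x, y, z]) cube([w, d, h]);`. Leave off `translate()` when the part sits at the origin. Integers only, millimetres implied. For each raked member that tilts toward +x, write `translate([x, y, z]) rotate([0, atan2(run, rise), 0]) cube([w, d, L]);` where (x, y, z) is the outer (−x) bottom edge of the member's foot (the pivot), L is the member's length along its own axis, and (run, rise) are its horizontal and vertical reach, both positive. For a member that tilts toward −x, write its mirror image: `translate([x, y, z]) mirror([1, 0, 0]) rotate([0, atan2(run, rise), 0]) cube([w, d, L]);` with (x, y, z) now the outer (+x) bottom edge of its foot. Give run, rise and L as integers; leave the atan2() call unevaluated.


translate([189, 0, 648]) cube([84, 976, 81]);
translate([0, 78, 0]) rotate([0, atan2(189, 648), 0]) cube([42, 53, 675]);
translate([462, 78, 0]) mirror([1, 0, 0]) rotate([0, atan2(189, 648), 0]) cube([42, 53, 675]);
translate([0, 845, 0]) rotate([0, atan2(189, 648), 0]) cube([42, 53, 675]);
translate([462, 845, 0]) mirror([1, 0, 0]) rotate([0, atan2(189, 648), 0]) cube([42, 53, 675]);


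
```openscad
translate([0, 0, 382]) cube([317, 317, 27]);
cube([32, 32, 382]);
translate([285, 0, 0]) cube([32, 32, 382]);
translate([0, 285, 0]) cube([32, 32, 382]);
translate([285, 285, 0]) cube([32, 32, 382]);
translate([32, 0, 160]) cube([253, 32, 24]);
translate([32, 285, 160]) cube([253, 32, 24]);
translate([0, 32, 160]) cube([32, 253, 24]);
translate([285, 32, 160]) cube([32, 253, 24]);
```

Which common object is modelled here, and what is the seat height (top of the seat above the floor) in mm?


A stool. The seat height is 409 mm.

A 317×317×27 slab at z = 382 on four corner posts — a stool. The seat top is 382 + 27 = 409 mm.


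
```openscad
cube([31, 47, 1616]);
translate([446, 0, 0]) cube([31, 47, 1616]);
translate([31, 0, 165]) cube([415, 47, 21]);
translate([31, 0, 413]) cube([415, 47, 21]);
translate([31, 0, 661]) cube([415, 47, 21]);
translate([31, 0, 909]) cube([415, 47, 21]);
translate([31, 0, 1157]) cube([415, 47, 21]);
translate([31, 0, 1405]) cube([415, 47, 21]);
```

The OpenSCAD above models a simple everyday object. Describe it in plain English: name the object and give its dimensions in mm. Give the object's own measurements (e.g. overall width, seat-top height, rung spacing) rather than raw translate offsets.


A straight ladder. Two 31×47 mm vertical rails, 1616 mm tall, stand 477 mm apart (outside-to-outside) with their front faces coplanar on the −y side. 6 rungs, each 47 mm deep and 21 mm tall, span between the inner faces of the rails, front faces flush with the rails. The lowest rung's underside is at z = 165 mm and rungs are spaced 248 mm apart (underside to underside).


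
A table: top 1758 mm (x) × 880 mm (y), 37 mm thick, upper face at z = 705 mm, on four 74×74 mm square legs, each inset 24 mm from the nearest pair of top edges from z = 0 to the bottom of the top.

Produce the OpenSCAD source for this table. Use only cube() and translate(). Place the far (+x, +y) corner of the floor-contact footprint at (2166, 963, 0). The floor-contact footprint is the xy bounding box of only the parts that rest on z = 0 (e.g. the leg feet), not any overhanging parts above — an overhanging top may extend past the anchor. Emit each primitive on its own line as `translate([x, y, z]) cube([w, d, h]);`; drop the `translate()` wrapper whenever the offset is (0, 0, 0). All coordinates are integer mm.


// leg_h = 705 - 37 = 668
translate([432, 107, 668]) cube([1758, 880, 37]);
translate([456, 131, 0]) cube([74, 74, 668]);
translate([2092, 131, 0]) cube([74, 74, 668]);
translate([456, 889, 0]) cube([74, 74, 668]);
translate([2092, 889, 0]) cube([74, 74, 668]);


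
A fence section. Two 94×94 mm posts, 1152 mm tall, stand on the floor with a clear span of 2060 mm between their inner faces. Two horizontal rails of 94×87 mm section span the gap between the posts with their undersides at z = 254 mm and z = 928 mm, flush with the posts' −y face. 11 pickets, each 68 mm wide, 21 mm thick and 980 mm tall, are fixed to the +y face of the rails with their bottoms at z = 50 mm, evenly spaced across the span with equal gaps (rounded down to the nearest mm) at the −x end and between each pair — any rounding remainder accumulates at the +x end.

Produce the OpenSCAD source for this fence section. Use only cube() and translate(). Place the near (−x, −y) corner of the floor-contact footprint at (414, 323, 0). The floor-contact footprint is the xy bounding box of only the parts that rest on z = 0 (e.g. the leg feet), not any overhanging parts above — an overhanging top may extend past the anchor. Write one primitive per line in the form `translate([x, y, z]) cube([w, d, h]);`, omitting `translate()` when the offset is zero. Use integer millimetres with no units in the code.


translate([414, 323, 0]) cube([94, 94, 1152]);
translate([2568, 323, 0]) cube([94, 94, 1152]);
translate([508, 323, 254]) cube([2060, 94, 87]);
translate([508, 323, 928]) cube([2060, 94, 87]);
translate([617, 417, 50]) cube([68, 21, 980]);
translate([794, 417, 50]) cube([68, 21, 980]);
translate([971, 417, 50]) cube([68, 21, 980]);
translate([1148, 417, 50]) cube([68, 21, 980]);
translate([1325, 417, 50]) cube([68, 21, 980]);
translate([1502, 417, 50]) cube([68, 21, 980]);
translate([1679, 417, 50]) cube([68, 21, 980]);
translate([1856, 417, 50]) cube([68, 21, 980]);
translate([2033, 417, 50]) cube([68, 21, 980]);
translate([2210, 417, 50]) cube([68, 21, 980]);
translate([2387, 417, 50]) cube([68, 21, 980]);


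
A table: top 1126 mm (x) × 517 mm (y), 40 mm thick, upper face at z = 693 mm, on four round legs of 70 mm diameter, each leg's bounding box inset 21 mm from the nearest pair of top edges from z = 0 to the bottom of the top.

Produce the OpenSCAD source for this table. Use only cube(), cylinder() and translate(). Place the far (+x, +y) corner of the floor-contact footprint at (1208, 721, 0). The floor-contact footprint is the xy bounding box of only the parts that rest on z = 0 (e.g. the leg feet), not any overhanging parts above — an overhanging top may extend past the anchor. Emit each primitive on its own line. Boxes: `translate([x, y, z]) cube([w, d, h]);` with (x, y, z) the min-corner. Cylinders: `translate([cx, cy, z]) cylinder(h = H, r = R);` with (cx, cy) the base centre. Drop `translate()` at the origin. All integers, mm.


translate([103, 225, 653]) cube([1126, 517, 40]);
translate([159, 281, 0]) cylinder(h = 653, r = 35);
translate([1173, 281, 0]) cylinder(h = 653, r = 35);
translate([159, 686, 0]) cylinder(h = 653, r = 35);
translate([1173, 686, 0]) cylinder(h = 653, r = 35);


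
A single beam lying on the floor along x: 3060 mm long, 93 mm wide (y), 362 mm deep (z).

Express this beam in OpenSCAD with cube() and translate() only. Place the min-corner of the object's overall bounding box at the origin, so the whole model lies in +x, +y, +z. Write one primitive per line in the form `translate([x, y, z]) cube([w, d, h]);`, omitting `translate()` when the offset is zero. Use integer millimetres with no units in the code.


cube([3060, 93, 362]);


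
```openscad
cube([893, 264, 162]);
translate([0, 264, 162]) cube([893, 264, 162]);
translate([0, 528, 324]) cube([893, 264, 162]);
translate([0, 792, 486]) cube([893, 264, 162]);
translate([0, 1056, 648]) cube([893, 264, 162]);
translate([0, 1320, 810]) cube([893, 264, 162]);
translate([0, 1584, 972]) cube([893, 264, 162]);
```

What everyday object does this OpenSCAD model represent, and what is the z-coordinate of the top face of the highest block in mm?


A staircase. The total rise is 1134 mm.

7 identical blocks, each offset up and back from the previous — a staircase. Each step is 162 mm tall and there are 7 of them, so the total rise is 7 × 162 = 1134 mm.


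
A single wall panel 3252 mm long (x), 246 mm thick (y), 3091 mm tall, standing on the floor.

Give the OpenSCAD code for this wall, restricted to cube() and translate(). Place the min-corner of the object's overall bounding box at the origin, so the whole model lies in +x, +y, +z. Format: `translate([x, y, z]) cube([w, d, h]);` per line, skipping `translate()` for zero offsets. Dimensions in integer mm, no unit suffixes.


cube([3252, 246, 3091]);


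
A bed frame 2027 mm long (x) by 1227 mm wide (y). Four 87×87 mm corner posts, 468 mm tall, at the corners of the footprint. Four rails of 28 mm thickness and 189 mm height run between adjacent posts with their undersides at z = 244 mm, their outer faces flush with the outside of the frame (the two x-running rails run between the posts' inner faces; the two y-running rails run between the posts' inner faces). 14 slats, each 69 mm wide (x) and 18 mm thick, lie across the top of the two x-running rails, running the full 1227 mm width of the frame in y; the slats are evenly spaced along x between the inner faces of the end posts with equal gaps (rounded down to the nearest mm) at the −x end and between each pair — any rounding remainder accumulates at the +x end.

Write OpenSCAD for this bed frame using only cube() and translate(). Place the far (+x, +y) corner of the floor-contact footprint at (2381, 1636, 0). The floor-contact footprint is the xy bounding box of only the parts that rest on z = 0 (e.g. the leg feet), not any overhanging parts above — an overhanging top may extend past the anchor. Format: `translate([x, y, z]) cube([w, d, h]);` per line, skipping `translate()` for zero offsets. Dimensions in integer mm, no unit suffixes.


translate([354, 409, 0]) cube([87, 87, 468]);
translate([354, 1549, 0]) cube([87, 87, 468]);
translate([2294, 409, 0]) cube([87, 87, 468]);
translate([2294, 1549, 0]) cube([87, 87, 468]);
translate([441, 409, 244]) cube([1853, 28, 189]);
translate([441, 1608, 244]) cube([1853, 28, 189]);
translate([354, 496, 244]) cube([28, 1053, 189]);
translate([2353, 496, 244]) cube([28, 1053, 189]);
translate([500, 409, 433]) cube([69, 1227, 18]);
translate([628, 409, 433]) cube([69, 1227, 18]);
translate([756, 409, 433]) cube([69, 1227, 18]);
translate([884, 409, 433]) cube([69, 1227, 18]);
translate([1012, 409, 433]) cube([69, 1227, 18]);
translate([1140, 409, 433]) cube([69, 1227, 18]);
translate([1268, 409, 433]) cube([69, 1227, 18]);
translate([1396, 409, 433]) cube([69, 1227, 18]);
translate([1524, 409, 433]) cube([69, 1227, 18]);
translate([1652, 409, 433]) cube([69, 1227, 18]);
translate([1780, 409, 433]) cube([69, 1227, 18]);
translate([1908, 409, 433]) cube([69, 1227, 18]);
translate([2036, 409, 433]) cube([69, 1227, 18]);
translate([2164, 409, 433]) cube([69, 1227, 18]);


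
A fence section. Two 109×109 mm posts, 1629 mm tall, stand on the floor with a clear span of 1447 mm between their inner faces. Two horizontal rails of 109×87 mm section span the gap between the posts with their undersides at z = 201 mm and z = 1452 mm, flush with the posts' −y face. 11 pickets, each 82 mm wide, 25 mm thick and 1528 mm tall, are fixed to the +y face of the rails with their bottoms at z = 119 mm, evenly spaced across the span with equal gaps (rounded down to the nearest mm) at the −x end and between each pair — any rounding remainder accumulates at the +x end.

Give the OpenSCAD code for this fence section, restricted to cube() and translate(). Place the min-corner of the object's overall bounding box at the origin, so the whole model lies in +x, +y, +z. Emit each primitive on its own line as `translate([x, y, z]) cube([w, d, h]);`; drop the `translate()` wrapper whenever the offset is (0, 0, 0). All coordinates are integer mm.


cube([109, 109, 1629]);
translate([1556, 0, 0]) cube([109, 109, 1629]);
translate([109, 0, 201]) cube([1447, 109, 87]);
translate([109, 0, 1452]) cube([1447, 109, 87]);
translate([154, 109, 119]) cube([82, 25, 1528]);
translate([281, 109, 119]) cube([82, 25, 1528]);
translate([408, 109, 119]) cube([82, 25, 1528]);
translate([535, 109, 119]) cube([82, 25, 1528]);
translate([662, 109, 119]) cube([82, 25, 1528]);
translate([789, 109, 119]) cube([82, 25, 1528]);
translate([916, 109, 119]) cube([82, 25, 1528]);
translate([1043, 109, 119]) cube([82, 25, 1528]);
translate([1170, 109, 119]) cube([82, 25, 1528]);
translate([1297, 109, 119]) cube([82, 25, 1528]);
translate([1424, 109, 119]) cube([82, 25, 1528]);


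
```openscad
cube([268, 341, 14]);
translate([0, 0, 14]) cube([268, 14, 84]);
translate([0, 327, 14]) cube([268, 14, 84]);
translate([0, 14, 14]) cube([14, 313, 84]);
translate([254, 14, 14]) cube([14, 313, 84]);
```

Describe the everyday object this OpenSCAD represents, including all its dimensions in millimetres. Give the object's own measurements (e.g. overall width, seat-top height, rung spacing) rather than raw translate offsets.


An open-topped rectangular box: outside dimensions 268×341×98 mm, with a uniform wall and base thickness of 14 mm. The base is a full 268×341 slab on the floor; four walls sit on top of the base. The front and back walls (the −y and +y sides) span the full width; the two side walls fit between them.


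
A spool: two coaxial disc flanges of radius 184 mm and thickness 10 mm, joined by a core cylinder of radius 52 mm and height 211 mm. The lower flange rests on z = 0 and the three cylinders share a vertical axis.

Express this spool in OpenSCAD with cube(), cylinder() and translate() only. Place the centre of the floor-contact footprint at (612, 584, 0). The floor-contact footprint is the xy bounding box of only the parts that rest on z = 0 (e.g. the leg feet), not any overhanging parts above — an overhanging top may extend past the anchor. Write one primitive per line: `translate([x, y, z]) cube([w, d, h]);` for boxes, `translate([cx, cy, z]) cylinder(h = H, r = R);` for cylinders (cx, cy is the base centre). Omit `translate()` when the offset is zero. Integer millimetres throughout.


translate([612, 584, 0]) cylinder(h = 10, r = 184);
translate([612, 584, 10]) cylinder(h = 211, r = 52);
translate([612, 584, 221]) cylinder(h = 10, r = 184);


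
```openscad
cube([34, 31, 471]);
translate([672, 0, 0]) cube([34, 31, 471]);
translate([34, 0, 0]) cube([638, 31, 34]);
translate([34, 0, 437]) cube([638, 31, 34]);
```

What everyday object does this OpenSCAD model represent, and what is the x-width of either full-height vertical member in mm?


A picture frame. The border width is 34 mm.

Four thin pieces enclosing a rectangular opening — a picture frame. The two full-height stiles are 471 mm tall; the top rail sits at z = 437 and is 34 mm tall, so the border above the opening is 471 − 437 = 34 mm, matching the stile x-width.


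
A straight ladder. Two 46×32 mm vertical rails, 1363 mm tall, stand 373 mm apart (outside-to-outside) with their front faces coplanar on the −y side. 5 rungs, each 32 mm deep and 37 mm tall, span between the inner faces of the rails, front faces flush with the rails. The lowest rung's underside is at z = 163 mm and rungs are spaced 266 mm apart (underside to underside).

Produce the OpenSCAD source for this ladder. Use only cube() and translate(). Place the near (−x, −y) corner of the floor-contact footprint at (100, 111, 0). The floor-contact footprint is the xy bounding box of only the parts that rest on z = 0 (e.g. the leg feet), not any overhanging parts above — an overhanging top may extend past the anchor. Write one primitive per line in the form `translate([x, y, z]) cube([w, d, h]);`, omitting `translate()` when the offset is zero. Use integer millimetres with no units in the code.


translate([100, 111, 0]) cube([46, 32, 1363]);
translate([427, 111, 0]) cube([46, 32, 1363]);
translate([146, 111, 163]) cube([281, 32, 37]);
translate([146, 111, 429]) cube([281, 32, 37]);
translate([146, 111, 695]) cube([281, 32, 37]);
translate([146, 111, 961]) cube([281, 32, 37]);
translate([146, 111, 1227]) cube([281, 32, 37]);


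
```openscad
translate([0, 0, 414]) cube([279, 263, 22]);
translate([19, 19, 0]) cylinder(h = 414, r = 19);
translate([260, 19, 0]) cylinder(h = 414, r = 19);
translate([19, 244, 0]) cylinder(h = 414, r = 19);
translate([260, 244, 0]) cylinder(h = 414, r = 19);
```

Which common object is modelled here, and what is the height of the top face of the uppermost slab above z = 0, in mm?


A stool. The seat height is 436 mm.

A 279×263×22 slab at z = 414 on four corner cylinders — a stool. The seat top is 414 + 22 = 436 mm.


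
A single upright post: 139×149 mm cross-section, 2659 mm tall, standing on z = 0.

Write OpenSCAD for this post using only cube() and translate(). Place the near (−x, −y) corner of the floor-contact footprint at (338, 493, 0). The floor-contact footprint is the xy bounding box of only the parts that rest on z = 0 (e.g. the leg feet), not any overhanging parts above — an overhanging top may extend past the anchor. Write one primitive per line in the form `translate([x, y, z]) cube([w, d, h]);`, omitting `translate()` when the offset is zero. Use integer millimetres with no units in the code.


translate([338, 493, 0]) cube([139, 149, 2659]);


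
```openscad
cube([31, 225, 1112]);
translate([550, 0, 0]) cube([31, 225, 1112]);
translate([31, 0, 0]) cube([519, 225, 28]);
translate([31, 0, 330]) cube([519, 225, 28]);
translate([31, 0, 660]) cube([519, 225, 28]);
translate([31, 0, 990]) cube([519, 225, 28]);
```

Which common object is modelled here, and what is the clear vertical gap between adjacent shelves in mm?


A bookshelf. The clear shelf gap is 302 mm.

Two tall side panels with 4 horizontal boards between them — a bookshelf. The first two shelf undersides are at z = 0 and z = 330; with shelf thickness 28, the clear gap is 330 − 0 − 28 = 302 mm.


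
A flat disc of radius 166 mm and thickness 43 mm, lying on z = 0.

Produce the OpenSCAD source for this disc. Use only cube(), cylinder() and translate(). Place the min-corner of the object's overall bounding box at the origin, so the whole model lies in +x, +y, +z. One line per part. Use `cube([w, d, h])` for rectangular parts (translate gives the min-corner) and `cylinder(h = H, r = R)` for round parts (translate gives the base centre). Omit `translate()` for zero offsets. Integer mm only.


translate([166, 166, 0]) cylinder(h = 43, r = 166);


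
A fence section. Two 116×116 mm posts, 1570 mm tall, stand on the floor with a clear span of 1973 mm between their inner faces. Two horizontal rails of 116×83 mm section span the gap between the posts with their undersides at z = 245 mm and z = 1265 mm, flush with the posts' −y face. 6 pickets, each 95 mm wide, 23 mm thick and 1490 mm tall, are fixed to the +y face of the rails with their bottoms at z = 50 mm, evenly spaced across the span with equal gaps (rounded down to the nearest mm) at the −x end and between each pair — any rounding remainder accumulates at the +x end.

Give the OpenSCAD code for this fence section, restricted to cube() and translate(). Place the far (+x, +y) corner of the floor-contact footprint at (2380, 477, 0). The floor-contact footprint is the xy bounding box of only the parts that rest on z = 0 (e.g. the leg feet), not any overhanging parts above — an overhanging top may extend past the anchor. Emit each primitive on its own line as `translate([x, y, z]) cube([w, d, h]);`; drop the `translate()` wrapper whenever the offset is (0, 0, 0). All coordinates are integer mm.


translate([175, 361, 0]) cube([116, 116, 1570]);
translate([2264, 361, 0]) cube([116, 116, 1570]);
translate([291, 361, 245]) cube([1973, 116, 83]);
translate([291, 361, 1265]) cube([1973, 116, 83]);
translate([491, 477, 50]) cube([95, 23, 1490]);
translate([786, 477, 50]) cube([95, 23, 1490]);
translate([1081, 477, 50]) cube([95, 23, 1490]);
translate([1376, 477, 50]) cube([95, 23, 1490]);
translate([1671, 477, 50]) cube([95, 23, 1490]);
translate([1966, 477, 50]) cube([95, 23, 1490]);


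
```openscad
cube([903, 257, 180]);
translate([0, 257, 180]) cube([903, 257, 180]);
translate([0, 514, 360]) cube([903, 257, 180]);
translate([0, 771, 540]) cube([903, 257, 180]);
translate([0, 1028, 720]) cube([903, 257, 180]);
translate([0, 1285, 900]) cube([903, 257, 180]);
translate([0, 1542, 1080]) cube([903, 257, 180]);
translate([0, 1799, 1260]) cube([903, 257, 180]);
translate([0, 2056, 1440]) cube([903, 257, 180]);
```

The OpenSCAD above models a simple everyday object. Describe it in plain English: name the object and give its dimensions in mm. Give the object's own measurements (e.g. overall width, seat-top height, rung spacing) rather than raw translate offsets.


A straight staircase of 9 solid steps. Each step is 903 mm wide (x), 257 mm deep (y, the going) and 180 mm tall (the rise). The first step rests on the floor; each subsequent step sits one going further in +y and one rise higher in +z, directly behind and above the previous step with no overlap.


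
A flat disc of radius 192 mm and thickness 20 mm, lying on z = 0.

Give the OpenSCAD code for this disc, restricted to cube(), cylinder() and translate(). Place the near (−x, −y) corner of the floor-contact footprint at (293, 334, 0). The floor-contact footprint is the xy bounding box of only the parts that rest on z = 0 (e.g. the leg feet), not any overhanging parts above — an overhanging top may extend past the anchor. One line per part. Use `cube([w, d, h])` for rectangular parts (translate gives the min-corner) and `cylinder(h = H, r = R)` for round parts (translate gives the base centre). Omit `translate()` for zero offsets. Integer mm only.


translate([485, 526, 0]) cylinder(h = 20, r = 192);


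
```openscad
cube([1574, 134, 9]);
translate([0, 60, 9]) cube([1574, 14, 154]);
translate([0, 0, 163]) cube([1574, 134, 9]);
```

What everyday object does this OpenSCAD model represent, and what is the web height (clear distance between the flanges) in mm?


An I-beam. The web height is 154 mm.

Two wide flanges with a thin centred web — an I-beam. Overall 172 mm minus two 9 mm flanges gives a web of 172 − 2·9 = 154 mm.


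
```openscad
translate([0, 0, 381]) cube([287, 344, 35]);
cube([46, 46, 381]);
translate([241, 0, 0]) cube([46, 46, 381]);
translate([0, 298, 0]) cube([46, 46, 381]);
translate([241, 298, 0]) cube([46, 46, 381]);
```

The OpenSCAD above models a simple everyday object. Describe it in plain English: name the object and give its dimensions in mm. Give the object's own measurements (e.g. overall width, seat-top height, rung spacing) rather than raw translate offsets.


A simple wooden stool: a rectangular seat 287 mm (x) by 344 mm (y), 35 mm thick, top face at z = 416 mm, on four square legs, each 46×46 mm in cross-section. The legs rest on z = 0, each flush with a corner of the seat.


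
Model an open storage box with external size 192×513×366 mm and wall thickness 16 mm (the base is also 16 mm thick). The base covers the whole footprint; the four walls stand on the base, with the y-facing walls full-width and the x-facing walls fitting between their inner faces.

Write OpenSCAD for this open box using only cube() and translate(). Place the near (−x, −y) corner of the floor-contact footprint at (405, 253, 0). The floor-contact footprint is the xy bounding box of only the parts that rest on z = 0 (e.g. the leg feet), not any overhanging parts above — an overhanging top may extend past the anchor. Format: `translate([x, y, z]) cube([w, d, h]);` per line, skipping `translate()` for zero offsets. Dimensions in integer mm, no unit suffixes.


translate([405, 253, 0]) cube([192, 513, 16]);
translate([405, 253, 16]) cube([192, 16, 350]);
translate([405, 750, 16]) cube([192, 16, 350]);
translate([405, 269, 16]) cube([16, 481, 350]);
translate([581, 269, 16]) cube([16, 481, 350]);


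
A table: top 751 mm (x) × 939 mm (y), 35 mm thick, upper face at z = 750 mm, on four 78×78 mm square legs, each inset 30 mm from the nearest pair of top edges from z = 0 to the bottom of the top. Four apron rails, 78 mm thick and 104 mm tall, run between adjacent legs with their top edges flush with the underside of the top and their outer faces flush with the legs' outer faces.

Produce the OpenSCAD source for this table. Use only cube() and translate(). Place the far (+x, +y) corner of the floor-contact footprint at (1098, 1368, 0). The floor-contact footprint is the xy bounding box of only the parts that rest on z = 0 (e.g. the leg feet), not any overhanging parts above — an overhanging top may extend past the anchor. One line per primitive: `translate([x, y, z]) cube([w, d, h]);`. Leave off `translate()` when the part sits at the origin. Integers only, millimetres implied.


// leg_h = 750 - 35 = 715
// apron z = 715 - 104 = 611
translate([377, 459, 715]) cube([751, 939, 35]);
translate([407, 489, 0]) cube([78, 78, 715]);
translate([1020, 489, 0]) cube([78, 78, 715]);
translate([407, 1290, 0]) cube([78, 78, 715]);
translate([1020, 1290, 0]) cube([78, 78, 715]);
translate([485, 489, 611]) cube([535, 78, 104]);
translate([485, 1290, 611]) cube([535, 78, 104]);
translate([407, 567, 611]) cube([78, 723, 104]);
translate([1020, 567, 611]) cube([78, 723, 104]);


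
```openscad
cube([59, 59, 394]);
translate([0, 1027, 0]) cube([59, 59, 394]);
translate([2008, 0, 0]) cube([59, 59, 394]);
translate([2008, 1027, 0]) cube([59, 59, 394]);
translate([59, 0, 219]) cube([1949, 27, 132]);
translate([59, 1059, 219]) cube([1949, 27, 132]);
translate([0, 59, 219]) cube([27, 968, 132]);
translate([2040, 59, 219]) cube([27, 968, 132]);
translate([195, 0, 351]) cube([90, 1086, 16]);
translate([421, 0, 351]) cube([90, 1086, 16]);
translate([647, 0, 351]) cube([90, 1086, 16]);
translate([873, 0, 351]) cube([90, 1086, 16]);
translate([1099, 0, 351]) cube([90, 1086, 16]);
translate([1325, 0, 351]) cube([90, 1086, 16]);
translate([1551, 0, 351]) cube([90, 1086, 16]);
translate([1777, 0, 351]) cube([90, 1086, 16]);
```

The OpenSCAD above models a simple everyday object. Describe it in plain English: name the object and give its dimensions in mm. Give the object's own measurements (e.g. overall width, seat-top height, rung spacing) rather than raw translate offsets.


A bed frame 2067 mm long (x) by 1086 mm wide (y). Four 59×59 mm corner posts, 394 mm tall, at the corners of the footprint. Four rails of 27 mm thickness and 132 mm height run between adjacent posts with their undersides at z = 219 mm, their outer faces flush with the outside of the frame (the two x-running rails run between the posts' inner faces; the two y-running rails run between the posts' inner faces). 8 slats, each 90 mm wide (x) and 16 mm thick, lie across the top of the two x-running rails, running the full 1086 mm width of the frame in y; along x they sit between the end posts with a 136 mm gap after the −x posts and between neighbouring slats, leaving 141 mm before the +x posts.
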